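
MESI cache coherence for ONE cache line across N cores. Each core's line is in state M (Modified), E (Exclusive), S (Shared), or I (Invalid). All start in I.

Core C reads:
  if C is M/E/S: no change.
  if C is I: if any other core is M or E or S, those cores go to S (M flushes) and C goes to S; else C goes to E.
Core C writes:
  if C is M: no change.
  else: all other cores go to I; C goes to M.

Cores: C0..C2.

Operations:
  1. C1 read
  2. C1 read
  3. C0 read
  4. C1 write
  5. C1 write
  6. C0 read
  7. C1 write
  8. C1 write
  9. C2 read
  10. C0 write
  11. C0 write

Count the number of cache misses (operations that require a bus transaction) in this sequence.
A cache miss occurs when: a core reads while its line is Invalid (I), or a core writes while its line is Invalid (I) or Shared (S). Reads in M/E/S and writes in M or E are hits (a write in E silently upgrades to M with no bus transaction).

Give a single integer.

Answer: 7

Derivation:
Op 1: C1 read [C1 read from I: no other sharers -> C1=E (exclusive)] -> [I,E,I] [MISS #1: read from I]
Op 2: C1 read [C1 read: already in E, no change] -> [I,E,I] [hit: read from E]
Op 3: C0 read [C0 read from I: others=['C1=E'] -> C0=S, others downsized to S] -> [S,S,I] [MISS #2: read from I]
Op 4: C1 write [C1 write: invalidate ['C0=S'] -> C1=M] -> [I,M,I] [MISS #3: write from S]
Op 5: C1 write [C1 write: already M (modified), no change] -> [I,M,I] [hit: write from M]
Op 6: C0 read [C0 read from I: others=['C1=M'] -> C0=S, others downsized to S] -> [S,S,I] [MISS #4: read from I]
Op 7: C1 write [C1 write: invalidate ['C0=S'] -> C1=M] -> [I,M,I] [MISS #5: write from S]
Op 8: C1 write [C1 write: already M (modified), no change] -> [I,M,I] [hit: write from M]
Op 9: C2 read [C2 read from I: others=['C1=M'] -> C2=S, others downsized to S] -> [I,S,S] [MISS #6: read from I]
Op 10: C0 write [C0 write: invalidate ['C1=S', 'C2=S'] -> C0=M] -> [M,I,I] [MISS #7: write from I]
Op 11: C0 write [C0 write: already M (modified), no change] -> [M,I,I] [hit: write from M]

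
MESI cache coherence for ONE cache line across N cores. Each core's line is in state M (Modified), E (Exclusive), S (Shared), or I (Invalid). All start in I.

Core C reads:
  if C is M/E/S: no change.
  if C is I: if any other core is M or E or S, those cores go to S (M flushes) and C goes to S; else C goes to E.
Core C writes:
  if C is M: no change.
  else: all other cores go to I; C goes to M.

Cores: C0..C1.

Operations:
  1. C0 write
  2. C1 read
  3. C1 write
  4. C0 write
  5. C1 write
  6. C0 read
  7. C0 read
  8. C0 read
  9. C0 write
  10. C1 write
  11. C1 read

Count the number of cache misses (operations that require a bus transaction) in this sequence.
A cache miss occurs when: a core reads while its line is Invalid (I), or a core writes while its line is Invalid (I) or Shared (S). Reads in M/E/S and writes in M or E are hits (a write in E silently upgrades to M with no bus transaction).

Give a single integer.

Answer: 8

Derivation:
Op 1: C0 write [C0 write: invalidate none -> C0=M] -> [M,I] [MISS #1: write from I]
Op 2: C1 read [C1 read from I: others=['C0=M'] -> C1=S, others downsized to S] -> [S,S] [MISS #2: read from I]
Op 3: C1 write [C1 write: invalidate ['C0=S'] -> C1=M] -> [I,M] [MISS #3: write from S]
Op 4: C0 write [C0 write: invalidate ['C1=M'] -> C0=M] -> [M,I] [MISS #4: write from I]
Op 5: C1 write [C1 write: invalidate ['C0=M'] -> C1=M] -> [I,M] [MISS #5: write from I]
Op 6: C0 read [C0 read from I: others=['C1=M'] -> C0=S, others downsized to S] -> [S,S] [MISS #6: read from I]
Op 7: C0 read [C0 read: already in S, no change] -> [S,S] [hit: read from S]
Op 8: C0 read [C0 read: already in S, no change] -> [S,S] [hit: read from S]
Op 9: C0 write [C0 write: invalidate ['C1=S'] -> C0=M] -> [M,I] [MISS #7: write from S]
Op 10: C1 write [C1 write: invalidate ['C0=M'] -> C1=M] -> [I,M] [MISS #8: write from I]
Op 11: C1 read [C1 read: already in M, no change] -> [I,M] [hit: read from M]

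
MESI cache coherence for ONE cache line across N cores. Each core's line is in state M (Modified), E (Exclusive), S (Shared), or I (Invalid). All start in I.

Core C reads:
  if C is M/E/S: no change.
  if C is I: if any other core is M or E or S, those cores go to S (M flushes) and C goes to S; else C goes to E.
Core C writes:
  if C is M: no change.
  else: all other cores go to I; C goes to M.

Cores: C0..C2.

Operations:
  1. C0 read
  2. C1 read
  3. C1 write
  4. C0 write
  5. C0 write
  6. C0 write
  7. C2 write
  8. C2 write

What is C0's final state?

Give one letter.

Op 1: C0 read [C0 read from I: no other sharers -> C0=E (exclusive)] -> [E,I,I]
Op 2: C1 read [C1 read from I: others=['C0=E'] -> C1=S, others downsized to S] -> [S,S,I]
Op 3: C1 write [C1 write: invalidate ['C0=S'] -> C1=M] -> [I,M,I]
Op 4: C0 write [C0 write: invalidate ['C1=M'] -> C0=M] -> [M,I,I]
Op 5: C0 write [C0 write: already M (modified), no change] -> [M,I,I]
Op 6: C0 write [C0 write: already M (modified), no change] -> [M,I,I]
Op 7: C2 write [C2 write: invalidate ['C0=M'] -> C2=M] -> [I,I,M]
Op 8: C2 write [C2 write: already M (modified), no change] -> [I,I,M]

Answer: I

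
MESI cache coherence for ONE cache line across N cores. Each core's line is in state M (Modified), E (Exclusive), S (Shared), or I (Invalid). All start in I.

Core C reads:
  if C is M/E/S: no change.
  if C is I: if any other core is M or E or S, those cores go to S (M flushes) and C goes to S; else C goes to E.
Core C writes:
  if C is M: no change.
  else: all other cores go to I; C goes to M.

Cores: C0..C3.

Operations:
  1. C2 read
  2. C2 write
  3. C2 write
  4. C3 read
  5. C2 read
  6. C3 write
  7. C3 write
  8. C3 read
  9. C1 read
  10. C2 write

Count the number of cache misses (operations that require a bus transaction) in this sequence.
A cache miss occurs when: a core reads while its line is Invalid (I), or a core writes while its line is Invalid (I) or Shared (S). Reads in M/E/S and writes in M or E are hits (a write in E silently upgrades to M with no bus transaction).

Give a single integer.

Op 1: C2 read [C2 read from I: no other sharers -> C2=E (exclusive)] -> [I,I,E,I] [MISS #1: read from I]
Op 2: C2 write [C2 write: invalidate none -> C2=M] -> [I,I,M,I] [hit: write from E is a silent E->M upgrade, no bus transaction]
Op 3: C2 write [C2 write: already M (modified), no change] -> [I,I,M,I] [hit: write from M]
Op 4: C3 read [C3 read from I: others=['C2=M'] -> C3=S, others downsized to S] -> [I,I,S,S] [MISS #2: read from I]
Op 5: C2 read [C2 read: already in S, no change] -> [I,I,S,S] [hit: read from S]
Op 6: C3 write [C3 write: invalidate ['C2=S'] -> C3=M] -> [I,I,I,M] [MISS #3: write from S]
Op 7: C3 write [C3 write: already M (modified), no change] -> [I,I,I,M] [hit: write from M]
Op 8: C3 read [C3 read: already in M, no change] -> [I,I,I,M] [hit: read from M]
Op 9: C1 read [C1 read from I: others=['C3=M'] -> C1=S, others downsized to S] -> [I,S,I,S] [MISS #4: read from I]
Op 10: C2 write [C2 write: invalidate ['C1=S', 'C3=S'] -> C2=M] -> [I,I,M,I] [MISS #5: write from I]

Answer: 5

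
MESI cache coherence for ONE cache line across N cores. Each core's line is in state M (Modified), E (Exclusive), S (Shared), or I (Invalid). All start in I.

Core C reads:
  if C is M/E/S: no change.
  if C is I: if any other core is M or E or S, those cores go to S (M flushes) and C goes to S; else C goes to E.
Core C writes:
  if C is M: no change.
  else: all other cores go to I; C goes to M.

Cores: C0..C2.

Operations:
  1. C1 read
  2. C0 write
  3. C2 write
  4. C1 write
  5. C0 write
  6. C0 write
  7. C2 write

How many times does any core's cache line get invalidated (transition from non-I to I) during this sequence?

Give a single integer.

Answer: 5

Derivation:
Op 1: C1 read [C1 read from I: no other sharers -> C1=E (exclusive)] -> [I,E,I] (invalidations this op: 0; running total: 0)
Op 2: C0 write [C0 write: invalidate ['C1=E'] -> C0=M] -> [M,I,I] (invalidations this op: 1; running total: 1)
Op 3: C2 write [C2 write: invalidate ['C0=M'] -> C2=M] -> [I,I,M] (invalidations this op: 1; running total: 2)
Op 4: C1 write [C1 write: invalidate ['C2=M'] -> C1=M] -> [I,M,I] (invalidations this op: 1; running total: 3)
Op 5: C0 write [C0 write: invalidate ['C1=M'] -> C0=M] -> [M,I,I] (invalidations this op: 1; running total: 4)
Op 6: C0 write [C0 write: already M (modified), no change] -> [M,I,I] (invalidations this op: 0; running total: 4)
Op 7: C2 write [C2 write: invalidate ['C0=M'] -> C2=M] -> [I,I,M] (invalidations this op: 1; running total: 5)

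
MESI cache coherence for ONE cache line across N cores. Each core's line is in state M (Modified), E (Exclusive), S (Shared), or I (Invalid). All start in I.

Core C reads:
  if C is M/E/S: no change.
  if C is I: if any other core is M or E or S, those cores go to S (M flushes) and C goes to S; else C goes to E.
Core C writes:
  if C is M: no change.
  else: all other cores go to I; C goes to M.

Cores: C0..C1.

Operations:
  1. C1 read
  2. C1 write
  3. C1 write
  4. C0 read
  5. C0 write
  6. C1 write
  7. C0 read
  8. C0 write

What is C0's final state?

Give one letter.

Op 1: C1 read [C1 read from I: no other sharers -> C1=E (exclusive)] -> [I,E]
Op 2: C1 write [C1 write: invalidate none -> C1=M] -> [I,M]
Op 3: C1 write [C1 write: already M (modified), no change] -> [I,M]
Op 4: C0 read [C0 read from I: others=['C1=M'] -> C0=S, others downsized to S] -> [S,S]
Op 5: C0 write [C0 write: invalidate ['C1=S'] -> C0=M] -> [M,I]
Op 6: C1 write [C1 write: invalidate ['C0=M'] -> C1=M] -> [I,M]
Op 7: C0 read [C0 read from I: others=['C1=M'] -> C0=S, others downsized to S] -> [S,S]
Op 8: C0 write [C0 write: invalidate ['C1=S'] -> C0=M] -> [M,I]

Answer: M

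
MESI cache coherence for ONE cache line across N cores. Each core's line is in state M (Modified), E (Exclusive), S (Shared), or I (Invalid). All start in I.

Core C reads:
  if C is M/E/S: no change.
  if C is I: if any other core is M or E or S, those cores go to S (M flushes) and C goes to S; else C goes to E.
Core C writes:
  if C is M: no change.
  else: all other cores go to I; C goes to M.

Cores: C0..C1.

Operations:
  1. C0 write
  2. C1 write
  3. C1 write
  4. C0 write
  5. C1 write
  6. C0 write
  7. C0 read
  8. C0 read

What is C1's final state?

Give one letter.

Answer: I

Derivation:
Op 1: C0 write [C0 write: invalidate none -> C0=M] -> [M,I]
Op 2: C1 write [C1 write: invalidate ['C0=M'] -> C1=M] -> [I,M]
Op 3: C1 write [C1 write: already M (modified), no change] -> [I,M]
Op 4: C0 write [C0 write: invalidate ['C1=M'] -> C0=M] -> [M,I]
Op 5: C1 write [C1 write: invalidate ['C0=M'] -> C1=M] -> [I,M]
Op 6: C0 write [C0 write: invalidate ['C1=M'] -> C0=M] -> [M,I]
Op 7: C0 read [C0 read: already in M, no change] -> [M,I]
Op 8: C0 read [C0 read: already in M, no change] -> [M,I]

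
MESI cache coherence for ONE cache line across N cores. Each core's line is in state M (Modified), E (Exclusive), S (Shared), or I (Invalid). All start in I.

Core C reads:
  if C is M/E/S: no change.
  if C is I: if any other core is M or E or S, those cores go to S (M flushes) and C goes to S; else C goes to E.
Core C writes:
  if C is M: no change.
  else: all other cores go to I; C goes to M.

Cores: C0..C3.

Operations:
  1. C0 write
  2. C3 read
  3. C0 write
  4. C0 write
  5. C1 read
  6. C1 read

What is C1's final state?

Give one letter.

Answer: S

Derivation:
Op 1: C0 write [C0 write: invalidate none -> C0=M] -> [M,I,I,I]
Op 2: C3 read [C3 read from I: others=['C0=M'] -> C3=S, others downsized to S] -> [S,I,I,S]
Op 3: C0 write [C0 write: invalidate ['C3=S'] -> C0=M] -> [M,I,I,I]
Op 4: C0 write [C0 write: already M (modified), no change] -> [M,I,I,I]
Op 5: C1 read [C1 read from I: others=['C0=M'] -> C1=S, others downsized to S] -> [S,S,I,I]
Op 6: C1 read [C1 read: already in S, no change] -> [S,S,I,I]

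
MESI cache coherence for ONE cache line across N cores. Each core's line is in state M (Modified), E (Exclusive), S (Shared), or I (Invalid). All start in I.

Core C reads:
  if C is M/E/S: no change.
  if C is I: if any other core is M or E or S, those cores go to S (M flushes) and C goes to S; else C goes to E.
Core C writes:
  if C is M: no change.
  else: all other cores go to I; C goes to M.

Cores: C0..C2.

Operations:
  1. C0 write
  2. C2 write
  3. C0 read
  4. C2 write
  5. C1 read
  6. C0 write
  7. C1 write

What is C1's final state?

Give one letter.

Answer: M

Derivation:
Op 1: C0 write [C0 write: invalidate none -> C0=M] -> [M,I,I]
Op 2: C2 write [C2 write: invalidate ['C0=M'] -> C2=M] -> [I,I,M]
Op 3: C0 read [C0 read from I: others=['C2=M'] -> C0=S, others downsized to S] -> [S,I,S]
Op 4: C2 write [C2 write: invalidate ['C0=S'] -> C2=M] -> [I,I,M]
Op 5: C1 read [C1 read from I: others=['C2=M'] -> C1=S, others downsized to S] -> [I,S,S]
Op 6: C0 write [C0 write: invalidate ['C1=S', 'C2=S'] -> C0=M] -> [M,I,I]
Op 7: C1 write [C1 write: invalidate ['C0=M'] -> C1=M] -> [I,M,I]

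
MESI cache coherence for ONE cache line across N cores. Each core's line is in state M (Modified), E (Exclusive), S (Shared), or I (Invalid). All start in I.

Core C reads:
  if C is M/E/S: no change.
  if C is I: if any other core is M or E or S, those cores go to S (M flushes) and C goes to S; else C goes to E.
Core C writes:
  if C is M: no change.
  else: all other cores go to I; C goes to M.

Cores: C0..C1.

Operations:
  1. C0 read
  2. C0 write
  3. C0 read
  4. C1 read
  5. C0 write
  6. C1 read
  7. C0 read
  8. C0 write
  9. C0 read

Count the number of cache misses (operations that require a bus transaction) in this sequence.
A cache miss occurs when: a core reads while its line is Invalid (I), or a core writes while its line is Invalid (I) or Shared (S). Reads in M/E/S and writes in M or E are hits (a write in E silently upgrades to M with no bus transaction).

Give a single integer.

Op 1: C0 read [C0 read from I: no other sharers -> C0=E (exclusive)] -> [E,I] [MISS #1: read from I]
Op 2: C0 write [C0 write: invalidate none -> C0=M] -> [M,I] [hit: write from E is a silent E->M upgrade, no bus transaction]
Op 3: C0 read [C0 read: already in M, no change] -> [M,I] [hit: read from M]
Op 4: C1 read [C1 read from I: others=['C0=M'] -> C1=S, others downsized to S] -> [S,S] [MISS #2: read from I]
Op 5: C0 write [C0 write: invalidate ['C1=S'] -> C0=M] -> [M,I] [MISS #3: write from S]
Op 6: C1 read [C1 read from I: others=['C0=M'] -> C1=S, others downsized to S] -> [S,S] [MISS #4: read from I]
Op 7: C0 read [C0 read: already in S, no change] -> [S,S] [hit: read from S]
Op 8: C0 write [C0 write: invalidate ['C1=S'] -> C0=M] -> [M,I] [MISS #5: write from S]
Op 9: C0 read [C0 read: already in M, no change] -> [M,I] [hit: read from M]

Answer: 5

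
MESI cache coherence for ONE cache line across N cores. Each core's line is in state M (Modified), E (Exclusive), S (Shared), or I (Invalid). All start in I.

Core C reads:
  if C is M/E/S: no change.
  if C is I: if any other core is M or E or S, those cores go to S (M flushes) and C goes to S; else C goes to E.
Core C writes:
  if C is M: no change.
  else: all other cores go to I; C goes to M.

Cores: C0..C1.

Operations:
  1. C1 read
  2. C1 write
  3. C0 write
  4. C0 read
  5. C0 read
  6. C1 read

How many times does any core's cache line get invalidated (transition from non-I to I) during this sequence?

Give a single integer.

Op 1: C1 read [C1 read from I: no other sharers -> C1=E (exclusive)] -> [I,E] (invalidations this op: 0; running total: 0)
Op 2: C1 write [C1 write: invalidate none -> C1=M] -> [I,M] (invalidations this op: 0; running total: 0)
Op 3: C0 write [C0 write: invalidate ['C1=M'] -> C0=M] -> [M,I] (invalidations this op: 1; running total: 1)
Op 4: C0 read [C0 read: already in M, no change] -> [M,I] (invalidations this op: 0; running total: 1)
Op 5: C0 read [C0 read: already in M, no change] -> [M,I] (invalidations this op: 0; running total: 1)
Op 6: C1 read [C1 read from I: others=['C0=M'] -> C1=S, others downsized to S] -> [S,S] (invalidations this op: 0; running total: 1)

Answer: 1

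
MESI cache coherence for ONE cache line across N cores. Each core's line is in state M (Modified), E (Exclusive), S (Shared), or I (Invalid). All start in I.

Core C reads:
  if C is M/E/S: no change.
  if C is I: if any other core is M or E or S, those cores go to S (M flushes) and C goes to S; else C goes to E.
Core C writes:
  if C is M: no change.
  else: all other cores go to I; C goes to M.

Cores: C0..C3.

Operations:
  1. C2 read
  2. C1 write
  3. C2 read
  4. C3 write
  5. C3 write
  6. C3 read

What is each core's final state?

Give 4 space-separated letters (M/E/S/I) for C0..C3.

Answer: I I I M

Derivation:
Op 1: C2 read [C2 read from I: no other sharers -> C2=E (exclusive)] -> [I,I,E,I]
Op 2: C1 write [C1 write: invalidate ['C2=E'] -> C1=M] -> [I,M,I,I]
Op 3: C2 read [C2 read from I: others=['C1=M'] -> C2=S, others downsized to S] -> [I,S,S,I]
Op 4: C3 write [C3 write: invalidate ['C1=S', 'C2=S'] -> C3=M] -> [I,I,I,M]
Op 5: C3 write [C3 write: already M (modified), no change] -> [I,I,I,M]
Op 6: C3 read [C3 read: already in M, no change] -> [I,I,I,M]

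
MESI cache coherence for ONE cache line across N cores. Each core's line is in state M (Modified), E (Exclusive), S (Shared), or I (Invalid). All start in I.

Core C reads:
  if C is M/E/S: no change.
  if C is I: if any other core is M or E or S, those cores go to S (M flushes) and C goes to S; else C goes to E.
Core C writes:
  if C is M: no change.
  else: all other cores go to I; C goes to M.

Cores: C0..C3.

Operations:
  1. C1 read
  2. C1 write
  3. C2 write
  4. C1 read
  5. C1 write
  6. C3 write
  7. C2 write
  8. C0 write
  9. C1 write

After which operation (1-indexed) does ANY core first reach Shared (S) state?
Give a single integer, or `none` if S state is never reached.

Op 1: C1 read [C1 read from I: no other sharers -> C1=E (exclusive)] -> [I,E,I,I]
Op 2: C1 write [C1 write: invalidate none -> C1=M] -> [I,M,I,I]
Op 3: C2 write [C2 write: invalidate ['C1=M'] -> C2=M] -> [I,I,M,I]
Op 4: C1 read [C1 read from I: others=['C2=M'] -> C1=S, others downsized to S] -> [I,S,S,I]
  -> First S state at op 4; remaining ops need not be traced.

Answer: 4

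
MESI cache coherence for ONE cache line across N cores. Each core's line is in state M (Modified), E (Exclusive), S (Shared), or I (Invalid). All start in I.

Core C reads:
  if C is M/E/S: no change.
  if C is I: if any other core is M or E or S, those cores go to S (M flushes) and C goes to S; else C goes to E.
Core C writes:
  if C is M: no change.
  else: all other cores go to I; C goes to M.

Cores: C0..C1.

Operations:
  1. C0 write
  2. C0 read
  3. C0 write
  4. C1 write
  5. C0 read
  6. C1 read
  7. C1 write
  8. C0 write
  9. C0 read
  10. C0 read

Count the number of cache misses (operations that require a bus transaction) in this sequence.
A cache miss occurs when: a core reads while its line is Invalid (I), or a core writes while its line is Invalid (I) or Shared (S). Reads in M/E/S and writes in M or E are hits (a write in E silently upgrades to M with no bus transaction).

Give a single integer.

Answer: 5

Derivation:
Op 1: C0 write [C0 write: invalidate none -> C0=M] -> [M,I] [MISS #1: write from I]
Op 2: C0 read [C0 read: already in M, no change] -> [M,I] [hit: read from M]
Op 3: C0 write [C0 write: already M (modified), no change] -> [M,I] [hit: write from M]
Op 4: C1 write [C1 write: invalidate ['C0=M'] -> C1=M] -> [I,M] [MISS #2: write from I]
Op 5: C0 read [C0 read from I: others=['C1=M'] -> C0=S, others downsized to S] -> [S,S] [MISS #3: read from I]
Op 6: C1 read [C1 read: already in S, no change] -> [S,S] [hit: read from S]
Op 7: C1 write [C1 write: invalidate ['C0=S'] -> C1=M] -> [I,M] [MISS #4: write from S]
Op 8: C0 write [C0 write: invalidate ['C1=M'] -> C0=M] -> [M,I] [MISS #5: write from I]
Op 9: C0 read [C0 read: already in M, no change] -> [M,I] [hit: read from M]
Op 10: C0 read [C0 read: already in M, no change] -> [M,I] [hit: read from M]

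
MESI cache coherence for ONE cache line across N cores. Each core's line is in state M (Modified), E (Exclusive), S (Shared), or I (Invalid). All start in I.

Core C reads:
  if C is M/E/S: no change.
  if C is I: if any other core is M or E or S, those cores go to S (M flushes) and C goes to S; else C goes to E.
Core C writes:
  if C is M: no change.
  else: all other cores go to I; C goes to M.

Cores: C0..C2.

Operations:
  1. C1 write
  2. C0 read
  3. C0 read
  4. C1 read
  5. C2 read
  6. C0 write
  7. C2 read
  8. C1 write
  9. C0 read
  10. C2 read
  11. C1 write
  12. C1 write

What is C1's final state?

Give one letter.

Answer: M

Derivation:
Op 1: C1 write [C1 write: invalidate none -> C1=M] -> [I,M,I]
Op 2: C0 read [C0 read from I: others=['C1=M'] -> C0=S, others downsized to S] -> [S,S,I]
Op 3: C0 read [C0 read: already in S, no change] -> [S,S,I]
Op 4: C1 read [C1 read: already in S, no change] -> [S,S,I]
Op 5: C2 read [C2 read from I: others=['C0=S', 'C1=S'] -> C2=S, others downsized to S] -> [S,S,S]
Op 6: C0 write [C0 write: invalidate ['C1=S', 'C2=S'] -> C0=M] -> [M,I,I]
Op 7: C2 read [C2 read from I: others=['C0=M'] -> C2=S, others downsized to S] -> [S,I,S]
Op 8: C1 write [C1 write: invalidate ['C0=S', 'C2=S'] -> C1=M] -> [I,M,I]
Op 9: C0 read [C0 read from I: others=['C1=M'] -> C0=S, others downsized to S] -> [S,S,I]
Op 10: C2 read [C2 read from I: others=['C0=S', 'C1=S'] -> C2=S, others downsized to S] -> [S,S,S]
Op 11: C1 write [C1 write: invalidate ['C0=S', 'C2=S'] -> C1=M] -> [I,M,I]
Op 12: C1 write [C1 write: already M (modified), no change] -> [I,M,I]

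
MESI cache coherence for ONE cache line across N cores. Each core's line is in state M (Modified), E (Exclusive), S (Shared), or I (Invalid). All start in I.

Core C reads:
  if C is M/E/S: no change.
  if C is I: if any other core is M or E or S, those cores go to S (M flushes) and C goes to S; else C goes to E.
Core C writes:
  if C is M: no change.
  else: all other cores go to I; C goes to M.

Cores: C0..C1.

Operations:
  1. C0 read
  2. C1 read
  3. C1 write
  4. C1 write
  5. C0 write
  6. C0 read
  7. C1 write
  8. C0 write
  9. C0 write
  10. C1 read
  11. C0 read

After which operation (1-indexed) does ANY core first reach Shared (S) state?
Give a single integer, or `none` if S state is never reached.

Op 1: C0 read [C0 read from I: no other sharers -> C0=E (exclusive)] -> [E,I]
Op 2: C1 read [C1 read from I: others=['C0=E'] -> C1=S, others downsized to S] -> [S,S]
  -> First S state at op 2; remaining ops need not be traced.

Answer: 2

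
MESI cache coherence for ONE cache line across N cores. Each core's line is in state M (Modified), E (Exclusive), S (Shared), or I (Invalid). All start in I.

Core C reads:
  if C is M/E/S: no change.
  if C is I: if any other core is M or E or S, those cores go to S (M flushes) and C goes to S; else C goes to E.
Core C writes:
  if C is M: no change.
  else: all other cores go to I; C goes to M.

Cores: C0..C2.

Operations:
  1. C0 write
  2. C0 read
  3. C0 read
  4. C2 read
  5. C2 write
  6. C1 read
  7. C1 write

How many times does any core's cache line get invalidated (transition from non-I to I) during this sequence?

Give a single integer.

Op 1: C0 write [C0 write: invalidate none -> C0=M] -> [M,I,I] (invalidations this op: 0; running total: 0)
Op 2: C0 read [C0 read: already in M, no change] -> [M,I,I] (invalidations this op: 0; running total: 0)
Op 3: C0 read [C0 read: already in M, no change] -> [M,I,I] (invalidations this op: 0; running total: 0)
Op 4: C2 read [C2 read from I: others=['C0=M'] -> C2=S, others downsized to S] -> [S,I,S] (invalidations this op: 0; running total: 0)
Op 5: C2 write [C2 write: invalidate ['C0=S'] -> C2=M] -> [I,I,M] (invalidations this op: 1; running total: 1)
Op 6: C1 read [C1 read from I: others=['C2=M'] -> C1=S, others downsized to S] -> [I,S,S] (invalidations this op: 0; running total: 1)
Op 7: C1 write [C1 write: invalidate ['C2=S'] -> C1=M] -> [I,M,I] (invalidations this op: 1; running total: 2)

Answer: 2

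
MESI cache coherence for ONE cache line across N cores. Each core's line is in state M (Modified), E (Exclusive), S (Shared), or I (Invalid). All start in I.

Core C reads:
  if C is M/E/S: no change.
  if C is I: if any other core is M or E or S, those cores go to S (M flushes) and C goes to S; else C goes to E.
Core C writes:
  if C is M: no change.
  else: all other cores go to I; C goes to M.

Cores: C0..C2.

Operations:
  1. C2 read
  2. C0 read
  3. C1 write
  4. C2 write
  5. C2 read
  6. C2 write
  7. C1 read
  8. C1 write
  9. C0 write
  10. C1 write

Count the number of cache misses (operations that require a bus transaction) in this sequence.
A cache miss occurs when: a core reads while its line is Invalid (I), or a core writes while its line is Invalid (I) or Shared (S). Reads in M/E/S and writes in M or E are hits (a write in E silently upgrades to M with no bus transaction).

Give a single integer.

Answer: 8

Derivation:
Op 1: C2 read [C2 read from I: no other sharers -> C2=E (exclusive)] -> [I,I,E] [MISS #1: read from I]
Op 2: C0 read [C0 read from I: others=['C2=E'] -> C0=S, others downsized to S] -> [S,I,S] [MISS #2: read from I]
Op 3: C1 write [C1 write: invalidate ['C0=S', 'C2=S'] -> C1=M] -> [I,M,I] [MISS #3: write from I]
Op 4: C2 write [C2 write: invalidate ['C1=M'] -> C2=M] -> [I,I,M] [MISS #4: write from I]
Op 5: C2 read [C2 read: already in M, no change] -> [I,I,M] [hit: read from M]
Op 6: C2 write [C2 write: already M (modified), no change] -> [I,I,M] [hit: write from M]
Op 7: C1 read [C1 read from I: others=['C2=M'] -> C1=S, others downsized to S] -> [I,S,S] [MISS #5: read from I]
Op 8: C1 write [C1 write: invalidate ['C2=S'] -> C1=M] -> [I,M,I] [MISS #6: write from S]
Op 9: C0 write [C0 write: invalidate ['C1=M'] -> C0=M] -> [M,I,I] [MISS #7: write from I]
Op 10: C1 write [C1 write: invalidate ['C0=M'] -> C1=M] -> [I,M,I] [MISS #8: write from I]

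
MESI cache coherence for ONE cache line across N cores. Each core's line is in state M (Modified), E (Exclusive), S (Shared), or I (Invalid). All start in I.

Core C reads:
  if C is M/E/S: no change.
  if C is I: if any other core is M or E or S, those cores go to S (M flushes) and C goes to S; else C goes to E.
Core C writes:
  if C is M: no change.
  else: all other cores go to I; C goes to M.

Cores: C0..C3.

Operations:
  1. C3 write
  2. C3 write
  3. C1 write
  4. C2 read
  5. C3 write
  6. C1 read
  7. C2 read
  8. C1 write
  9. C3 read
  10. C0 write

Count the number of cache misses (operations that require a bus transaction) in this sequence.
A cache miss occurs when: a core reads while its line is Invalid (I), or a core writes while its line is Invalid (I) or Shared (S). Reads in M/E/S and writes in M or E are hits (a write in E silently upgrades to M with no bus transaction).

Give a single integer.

Answer: 9

Derivation:
Op 1: C3 write [C3 write: invalidate none -> C3=M] -> [I,I,I,M] [MISS #1: write from I]
Op 2: C3 write [C3 write: already M (modified), no change] -> [I,I,I,M] [hit: write from M]
Op 3: C1 write [C1 write: invalidate ['C3=M'] -> C1=M] -> [I,M,I,I] [MISS #2: write from I]
Op 4: C2 read [C2 read from I: others=['C1=M'] -> C2=S, others downsized to S] -> [I,S,S,I] [MISS #3: read from I]
Op 5: C3 write [C3 write: invalidate ['C1=S', 'C2=S'] -> C3=M] -> [I,I,I,M] [MISS #4: write from I]
Op 6: C1 read [C1 read from I: others=['C3=M'] -> C1=S, others downsized to S] -> [I,S,I,S] [MISS #5: read from I]
Op 7: C2 read [C2 read from I: others=['C1=S', 'C3=S'] -> C2=S, others downsized to S] -> [I,S,S,S] [MISS #6: read from I]
Op 8: C1 write [C1 write: invalidate ['C2=S', 'C3=S'] -> C1=M] -> [I,M,I,I] [MISS #7: write from S]
Op 9: C3 read [C3 read from I: others=['C1=M'] -> C3=S, others downsized to S] -> [I,S,I,S] [MISS #8: read from I]
Op 10: C0 write [C0 write: invalidate ['C1=S', 'C3=S'] -> C0=M] -> [M,I,I,I] [MISS #9: write from I]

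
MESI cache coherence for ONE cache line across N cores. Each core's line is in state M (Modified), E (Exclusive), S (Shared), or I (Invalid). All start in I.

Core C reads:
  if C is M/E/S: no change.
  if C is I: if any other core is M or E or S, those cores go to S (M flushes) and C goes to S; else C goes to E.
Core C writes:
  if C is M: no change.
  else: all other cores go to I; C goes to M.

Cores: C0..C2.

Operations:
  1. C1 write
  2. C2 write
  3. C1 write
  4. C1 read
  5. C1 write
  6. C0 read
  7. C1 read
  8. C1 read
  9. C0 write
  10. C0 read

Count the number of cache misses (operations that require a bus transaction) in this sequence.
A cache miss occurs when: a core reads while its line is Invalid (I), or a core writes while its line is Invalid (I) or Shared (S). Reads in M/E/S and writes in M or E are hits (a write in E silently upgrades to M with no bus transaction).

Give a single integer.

Op 1: C1 write [C1 write: invalidate none -> C1=M] -> [I,M,I] [MISS #1: write from I]
Op 2: C2 write [C2 write: invalidate ['C1=M'] -> C2=M] -> [I,I,M] [MISS #2: write from I]
Op 3: C1 write [C1 write: invalidate ['C2=M'] -> C1=M] -> [I,M,I] [MISS #3: write from I]
Op 4: C1 read [C1 read: already in M, no change] -> [I,M,I] [hit: read from M]
Op 5: C1 write [C1 write: already M (modified), no change] -> [I,M,I] [hit: write from M]
Op 6: C0 read [C0 read from I: others=['C1=M'] -> C0=S, others downsized to S] -> [S,S,I] [MISS #4: read from I]
Op 7: C1 read [C1 read: already in S, no change] -> [S,S,I] [hit: read from S]
Op 8: C1 read [C1 read: already in S, no change] -> [S,S,I] [hit: read from S]
Op 9: C0 write [C0 write: invalidate ['C1=S'] -> C0=M] -> [M,I,I] [MISS #5: write from S]
Op 10: C0 read [C0 read: already in M, no change] -> [M,I,I] [hit: read from M]

Answer: 5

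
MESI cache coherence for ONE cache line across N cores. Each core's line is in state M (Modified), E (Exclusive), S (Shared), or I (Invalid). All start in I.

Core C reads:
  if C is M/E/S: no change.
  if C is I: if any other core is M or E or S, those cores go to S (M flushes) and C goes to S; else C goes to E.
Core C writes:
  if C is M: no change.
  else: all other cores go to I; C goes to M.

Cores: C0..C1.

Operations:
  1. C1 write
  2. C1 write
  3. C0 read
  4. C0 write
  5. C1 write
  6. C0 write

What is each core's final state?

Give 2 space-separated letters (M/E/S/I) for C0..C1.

Answer: M I

Derivation:
Op 1: C1 write [C1 write: invalidate none -> C1=M] -> [I,M]
Op 2: C1 write [C1 write: already M (modified), no change] -> [I,M]
Op 3: C0 read [C0 read from I: others=['C1=M'] -> C0=S, others downsized to S] -> [S,S]
Op 4: C0 write [C0 write: invalidate ['C1=S'] -> C0=M] -> [M,I]
Op 5: C1 write [C1 write: invalidate ['C0=M'] -> C1=M] -> [I,M]
Op 6: C0 write [C0 write: invalidate ['C1=M'] -> C0=M] -> [M,I]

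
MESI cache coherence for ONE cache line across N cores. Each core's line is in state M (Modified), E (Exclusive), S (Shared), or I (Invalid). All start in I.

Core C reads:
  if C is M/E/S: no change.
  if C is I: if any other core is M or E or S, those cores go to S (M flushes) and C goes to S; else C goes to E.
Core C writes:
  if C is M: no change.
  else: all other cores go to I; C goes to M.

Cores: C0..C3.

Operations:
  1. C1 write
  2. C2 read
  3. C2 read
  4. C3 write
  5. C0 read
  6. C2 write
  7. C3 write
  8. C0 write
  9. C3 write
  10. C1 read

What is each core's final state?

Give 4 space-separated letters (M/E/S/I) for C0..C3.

Answer: I S I S

Derivation:
Op 1: C1 write [C1 write: invalidate none -> C1=M] -> [I,M,I,I]
Op 2: C2 read [C2 read from I: others=['C1=M'] -> C2=S, others downsized to S] -> [I,S,S,I]
Op 3: C2 read [C2 read: already in S, no change] -> [I,S,S,I]
Op 4: C3 write [C3 write: invalidate ['C1=S', 'C2=S'] -> C3=M] -> [I,I,I,M]
Op 5: C0 read [C0 read from I: others=['C3=M'] -> C0=S, others downsized to S] -> [S,I,I,S]
Op 6: C2 write [C2 write: invalidate ['C0=S', 'C3=S'] -> C2=M] -> [I,I,M,I]
Op 7: C3 write [C3 write: invalidate ['C2=M'] -> C3=M] -> [I,I,I,M]
Op 8: C0 write [C0 write: invalidate ['C3=M'] -> C0=M] -> [M,I,I,I]
Op 9: C3 write [C3 write: invalidate ['C0=M'] -> C3=M] -> [I,I,I,M]
Op 10: C1 read [C1 read from I: others=['C3=M'] -> C1=S, others downsized to S] -> [I,S,I,S]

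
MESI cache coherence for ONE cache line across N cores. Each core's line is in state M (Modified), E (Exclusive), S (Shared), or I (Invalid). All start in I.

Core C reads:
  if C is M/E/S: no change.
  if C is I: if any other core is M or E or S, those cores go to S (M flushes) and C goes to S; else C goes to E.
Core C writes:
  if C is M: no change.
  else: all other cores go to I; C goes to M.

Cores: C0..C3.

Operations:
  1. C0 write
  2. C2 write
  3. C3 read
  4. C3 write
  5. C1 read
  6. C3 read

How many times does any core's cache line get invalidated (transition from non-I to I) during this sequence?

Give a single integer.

Op 1: C0 write [C0 write: invalidate none -> C0=M] -> [M,I,I,I] (invalidations this op: 0; running total: 0)
Op 2: C2 write [C2 write: invalidate ['C0=M'] -> C2=M] -> [I,I,M,I] (invalidations this op: 1; running total: 1)
Op 3: C3 read [C3 read from I: others=['C2=M'] -> C3=S, others downsized to S] -> [I,I,S,S] (invalidations this op: 0; running total: 1)
Op 4: C3 write [C3 write: invalidate ['C2=S'] -> C3=M] -> [I,I,I,M] (invalidations this op: 1; running total: 2)
Op 5: C1 read [C1 read from I: others=['C3=M'] -> C1=S, others downsized to S] -> [I,S,I,S] (invalidations this op: 0; running total: 2)
Op 6: C3 read [C3 read: already in S, no change] -> [I,S,I,S] (invalidations this op: 0; running total: 2)

Answer: 2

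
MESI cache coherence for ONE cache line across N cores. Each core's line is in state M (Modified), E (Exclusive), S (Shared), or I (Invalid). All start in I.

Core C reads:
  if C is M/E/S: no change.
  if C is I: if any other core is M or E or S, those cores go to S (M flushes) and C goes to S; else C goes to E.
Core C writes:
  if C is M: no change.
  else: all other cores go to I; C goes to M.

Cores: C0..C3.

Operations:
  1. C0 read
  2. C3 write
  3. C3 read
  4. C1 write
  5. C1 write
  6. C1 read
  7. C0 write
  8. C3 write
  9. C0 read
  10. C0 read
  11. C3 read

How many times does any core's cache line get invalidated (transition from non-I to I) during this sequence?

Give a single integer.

Op 1: C0 read [C0 read from I: no other sharers -> C0=E (exclusive)] -> [E,I,I,I] (invalidations this op: 0; running total: 0)
Op 2: C3 write [C3 write: invalidate ['C0=E'] -> C3=M] -> [I,I,I,M] (invalidations this op: 1; running total: 1)
Op 3: C3 read [C3 read: already in M, no change] -> [I,I,I,M] (invalidations this op: 0; running total: 1)
Op 4: C1 write [C1 write: invalidate ['C3=M'] -> C1=M] -> [I,M,I,I] (invalidations this op: 1; running total: 2)
Op 5: C1 write [C1 write: already M (modified), no change] -> [I,M,I,I] (invalidations this op: 0; running total: 2)
Op 6: C1 read [C1 read: already in M, no change] -> [I,M,I,I] (invalidations this op: 0; running total: 2)
Op 7: C0 write [C0 write: invalidate ['C1=M'] -> C0=M] -> [M,I,I,I] (invalidations this op: 1; running total: 3)
Op 8: C3 write [C3 write: invalidate ['C0=M'] -> C3=M] -> [I,I,I,M] (invalidations this op: 1; running total: 4)
Op 9: C0 read [C0 read from I: others=['C3=M'] -> C0=S, others downsized to S] -> [S,I,I,S] (invalidations this op: 0; running total: 4)
Op 10: C0 read [C0 read: already in S, no change] -> [S,I,I,S] (invalidations this op: 0; running total: 4)
Op 11: C3 read [C3 read: already in S, no change] -> [S,I,I,S] (invalidations this op: 0; running total: 4)

Answer: 4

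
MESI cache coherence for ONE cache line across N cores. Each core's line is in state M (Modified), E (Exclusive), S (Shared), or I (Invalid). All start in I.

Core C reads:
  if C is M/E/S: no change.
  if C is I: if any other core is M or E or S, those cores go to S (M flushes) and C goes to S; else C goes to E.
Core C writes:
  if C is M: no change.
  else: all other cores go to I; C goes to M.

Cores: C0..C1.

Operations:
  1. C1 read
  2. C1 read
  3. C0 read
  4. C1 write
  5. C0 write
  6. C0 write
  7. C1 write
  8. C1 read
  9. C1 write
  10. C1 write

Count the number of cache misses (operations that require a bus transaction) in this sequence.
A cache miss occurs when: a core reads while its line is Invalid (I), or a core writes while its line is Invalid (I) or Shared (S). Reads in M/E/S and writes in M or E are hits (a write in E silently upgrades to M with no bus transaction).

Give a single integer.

Answer: 5

Derivation:
Op 1: C1 read [C1 read from I: no other sharers -> C1=E (exclusive)] -> [I,E] [MISS #1: read from I]
Op 2: C1 read [C1 read: already in E, no change] -> [I,E] [hit: read from E]
Op 3: C0 read [C0 read from I: others=['C1=E'] -> C0=S, others downsized to S] -> [S,S] [MISS #2: read from I]
Op 4: C1 write [C1 write: invalidate ['C0=S'] -> C1=M] -> [I,M] [MISS #3: write from S]
Op 5: C0 write [C0 write: invalidate ['C1=M'] -> C0=M] -> [M,I] [MISS #4: write from I]
Op 6: C0 write [C0 write: already M (modified), no change] -> [M,I] [hit: write from M]
Op 7: C1 write [C1 write: invalidate ['C0=M'] -> C1=M] -> [I,M] [MISS #5: write from I]
Op 8: C1 read [C1 read: already in M, no change] -> [I,M] [hit: read from M]
Op 9: C1 write [C1 write: already M (modified), no change] -> [I,M] [hit: write from M]
Op 10: C1 write [C1 write: already M (modified), no change] -> [I,M] [hit: write from M]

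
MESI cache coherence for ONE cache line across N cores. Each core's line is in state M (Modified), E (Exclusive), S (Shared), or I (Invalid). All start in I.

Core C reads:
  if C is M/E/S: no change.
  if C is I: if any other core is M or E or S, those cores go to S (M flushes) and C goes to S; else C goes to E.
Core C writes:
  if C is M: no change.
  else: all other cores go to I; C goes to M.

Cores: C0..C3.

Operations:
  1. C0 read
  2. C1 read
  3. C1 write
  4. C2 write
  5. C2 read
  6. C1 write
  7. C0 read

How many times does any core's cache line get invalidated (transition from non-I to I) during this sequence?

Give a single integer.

Op 1: C0 read [C0 read from I: no other sharers -> C0=E (exclusive)] -> [E,I,I,I] (invalidations this op: 0; running total: 0)
Op 2: C1 read [C1 read from I: others=['C0=E'] -> C1=S, others downsized to S] -> [S,S,I,I] (invalidations this op: 0; running total: 0)
Op 3: C1 write [C1 write: invalidate ['C0=S'] -> C1=M] -> [I,M,I,I] (invalidations this op: 1; running total: 1)
Op 4: C2 write [C2 write: invalidate ['C1=M'] -> C2=M] -> [I,I,M,I] (invalidations this op: 1; running total: 2)
Op 5: C2 read [C2 read: already in M, no change] -> [I,I,M,I] (invalidations this op: 0; running total: 2)
Op 6: C1 write [C1 write: invalidate ['C2=M'] -> C1=M] -> [I,M,I,I] (invalidations this op: 1; running total: 3)
Op 7: C0 read [C0 read from I: others=['C1=M'] -> C0=S, others downsized to S] -> [S,S,I,I] (invalidations this op: 0; running total: 3)

Answer: 3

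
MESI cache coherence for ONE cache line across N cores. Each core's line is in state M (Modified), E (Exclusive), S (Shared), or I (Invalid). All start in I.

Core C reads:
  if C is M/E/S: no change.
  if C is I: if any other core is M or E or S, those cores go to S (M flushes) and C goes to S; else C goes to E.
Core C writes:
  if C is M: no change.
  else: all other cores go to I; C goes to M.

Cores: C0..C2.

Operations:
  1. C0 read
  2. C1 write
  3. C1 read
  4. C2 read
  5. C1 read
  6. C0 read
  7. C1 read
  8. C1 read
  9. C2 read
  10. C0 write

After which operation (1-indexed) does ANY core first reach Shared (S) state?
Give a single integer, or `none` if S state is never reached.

Answer: 4

Derivation:
Op 1: C0 read [C0 read from I: no other sharers -> C0=E (exclusive)] -> [E,I,I]
Op 2: C1 write [C1 write: invalidate ['C0=E'] -> C1=M] -> [I,M,I]
Op 3: C1 read [C1 read: already in M, no change] -> [I,M,I]
Op 4: C2 read [C2 read from I: others=['C1=M'] -> C2=S, others downsized to S] -> [I,S,S]
  -> First S state at op 4; remaining ops need not be traced.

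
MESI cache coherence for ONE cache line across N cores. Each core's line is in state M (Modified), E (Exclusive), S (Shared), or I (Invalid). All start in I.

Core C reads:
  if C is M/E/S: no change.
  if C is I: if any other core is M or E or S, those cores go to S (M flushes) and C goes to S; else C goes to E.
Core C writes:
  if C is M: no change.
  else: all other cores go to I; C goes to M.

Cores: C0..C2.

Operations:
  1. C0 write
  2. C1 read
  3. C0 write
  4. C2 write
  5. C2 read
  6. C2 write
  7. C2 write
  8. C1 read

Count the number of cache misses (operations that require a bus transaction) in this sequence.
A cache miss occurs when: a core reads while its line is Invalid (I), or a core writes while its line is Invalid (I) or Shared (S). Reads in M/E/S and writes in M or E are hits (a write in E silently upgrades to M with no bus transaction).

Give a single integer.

Op 1: C0 write [C0 write: invalidate none -> C0=M] -> [M,I,I] [MISS #1: write from I]
Op 2: C1 read [C1 read from I: others=['C0=M'] -> C1=S, others downsized to S] -> [S,S,I] [MISS #2: read from I]
Op 3: C0 write [C0 write: invalidate ['C1=S'] -> C0=M] -> [M,I,I] [MISS #3: write from S]
Op 4: C2 write [C2 write: invalidate ['C0=M'] -> C2=M] -> [I,I,M] [MISS #4: write from I]
Op 5: C2 read [C2 read: already in M, no change] -> [I,I,M] [hit: read from M]
Op 6: C2 write [C2 write: already M (modified), no change] -> [I,I,M] [hit: write from M]
Op 7: C2 write [C2 write: already M (modified), no change] -> [I,I,M] [hit: write from M]
Op 8: C1 read [C1 read from I: others=['C2=M'] -> C1=S, others downsized to S] -> [I,S,S] [MISS #5: read from I]

Answer: 5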